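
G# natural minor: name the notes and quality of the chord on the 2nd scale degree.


Let's work it out.
G# natural minor scale: G# A# B C# D# E F#
Diatonic triad on degree 2 stacks scale notes 2, 4, 6: A# C# E
A#→C# = 3 semitones; A#→E = 6 semitones → diminished triad
= A# C# E (diminished)


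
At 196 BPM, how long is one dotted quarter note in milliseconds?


Let's work it out.
One quarter-note beat = 60000 / BPM = 60000 / 196 ms
Dotted quarter note = 3/2 × quarter note
Duration = 3/2 × 60000 / 196 = 90000 / 196
= 459.2 ms


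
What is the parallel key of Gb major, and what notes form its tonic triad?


Parallel keys share the same tonic but differ in mode
Gb major → parallel is Gb minor
Tonic triad of Gb minor = Gb Bbb Db
= Gb minor; triad = Gb Bbb Db


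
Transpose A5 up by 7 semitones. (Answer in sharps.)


A5: chromatic position 9 in octave 5 → absolute = 5×12 + 9 = 69
Transpose up 7: 69 + 7 = 76
76 = 6×12 + 4 → E in octave 6
Result = E6


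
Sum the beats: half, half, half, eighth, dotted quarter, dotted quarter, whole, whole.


Solution.
Beat values:
  half = 2 beats
  half = 2 beats
  half = 2 beats
  eighth = 0.5 beats
  dotted quarter = 1.5 beats
  dotted quarter = 1.5 beats
  whole = 4 beats
  whole = 4 beats
Sum = 2 + 2 + 2 + 0.5 + 1.5 + 1.5 + 4 + 4
= 17.5 beats


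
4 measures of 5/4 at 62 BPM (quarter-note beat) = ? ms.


Step by step:
Quarter-note beat duration = 60000 / 62 ms
Beats per measure (5/4) = 5
One measure = 5 × 60000 / 62 = 300000 / 62 ms
4 measures = 4 × 300000 / 62 = 1200000 / 62
= 19354.8 ms


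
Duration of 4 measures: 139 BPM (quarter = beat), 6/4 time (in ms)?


Reasoning:
Quarter-note beat duration = 60000 / 139 ms
Beats per measure (6/4) = 6
One measure = 6 × 60000 / 139 = 360000 / 139 ms
4 measures = 4 × 360000 / 139 = 1440000 / 139
= 10359.7 ms


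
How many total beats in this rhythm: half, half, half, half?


Reasoning:
Beat values:
  half = 2 beats
  half = 2 beats
  half = 2 beats
  half = 2 beats
Sum = 2 + 2 + 2 + 2
= 8 beats


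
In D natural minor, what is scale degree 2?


Solution.
Natural minor scale pattern: W-H-W-W-H-W-W (2-1-2-2-1-2-2 semitones)
Starting from D:
  D + 2 semitones → E
  E + 1 semitone → F
  F + 2 semitones → G
  G + 2 semitones → A
  A + 1 semitone → Bb
  Bb + 2 semitones → C
  C + 2 semitones → D
Scale: D E F G A Bb C
Degree 2 = E


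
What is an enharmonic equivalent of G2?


Enharmonic notes sound the same pitch but are spelled with different letter names
G and F## name the same pitch class
= F##2


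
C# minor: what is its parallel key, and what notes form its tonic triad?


Reasoning:
Parallel keys share the same tonic but differ in mode
C# minor → parallel is C# major
Tonic triad of C# major = C# E# G#
= C# major; triad = C# E# G#


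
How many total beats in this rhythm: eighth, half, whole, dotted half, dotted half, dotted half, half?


Working:
Beat values:
  eighth = 0.5 beats
  half = 2 beats
  whole = 4 beats
  dotted half = 3 beats
  dotted half = 3 beats
  dotted half = 3 beats
  half = 2 beats
Sum = 0.5 + 2 + 4 + 3 + 3 + 3 + 2
= 17.5 beats


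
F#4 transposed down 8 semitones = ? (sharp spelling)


Let's work it out.
F#4: chromatic position 6 in octave 4 → absolute = 4×12 + 6 = 54
Transpose down 8: 54 - 8 = 46
46 = 3×12 + 10 → A# in octave 3
Result = A#3


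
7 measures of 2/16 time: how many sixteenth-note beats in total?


Let's work it out.
Time signature 2/16: the bottom number 16 means the sixteenth note gets one count
The top number 2 means 2 sixteenth-note beats per measure
Total = 2 × 7 measures
= 14 sixteenth-note beats


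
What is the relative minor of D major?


Reasoning:
The relative minor shares the major's key signature and starts on its 6th degree
6th degree = a major 6th above the tonic; a major 6th above D is B
→ relative minor of D major is B minor
= B minor


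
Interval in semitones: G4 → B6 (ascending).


Solution.
Absolute semitone position = octave×12 + chromatic position
G4: 4×12 + 7 = 55
B6: 6×12 + 11 = 83
Difference = 83 - 55 = 28
= 28 semitones


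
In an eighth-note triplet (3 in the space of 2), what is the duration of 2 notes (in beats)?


Let's work it out.
Triplet: 3 notes occupy the space of 2 eighth notes
Space = 2 × 1/2 = 1 beat
Each triplet note = 1 / 3 = 1/3 beats
2 notes = 2 × 1/3 = 2/3
= 2/3 beats


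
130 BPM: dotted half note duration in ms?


Step by step:
One quarter-note beat = 60000 / BPM = 60000 / 130 ms
Dotted half note = 3 × quarter note
Duration = 3 × 60000 / 130 = 180000 / 130
= 1384.6 ms


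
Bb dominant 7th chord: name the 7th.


Step by step:
Dominant 7th chord = root + major 3rd + perfect 5th + minor 7th
Seventh chords stack in thirds, so the letter names are B-D-F-A
Root: Bb
Major 3rd above Bb: D
Perfect 5th above Bb: F
Minor 7th above Bb: Ab
The 7th = Ab


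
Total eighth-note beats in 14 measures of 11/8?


Step by step:
Time signature 11/8: the bottom number 8 means the eighth note gets one count
The top number 11 means 11 eighth-note beats per measure
Total = 11 × 14 measures
= 154 eighth-note beats


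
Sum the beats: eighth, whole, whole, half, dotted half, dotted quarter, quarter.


Let's work it out.
Beat values:
  eighth = 0.5 beats
  whole = 4 beats
  whole = 4 beats
  half = 2 beats
  dotted half = 3 beats
  dotted quarter = 1.5 beats
  quarter = 1 beat
Sum = 0.5 + 4 + 4 + 2 + 3 + 1.5 + 1
= 16 beats


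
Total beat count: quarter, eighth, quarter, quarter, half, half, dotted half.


Working:
Beat values:
  quarter = 1 beat
  eighth = 0.5 beats
  quarter = 1 beat
  quarter = 1 beat
  half = 2 beats
  half = 2 beats
  dotted half = 3 beats
Sum = 1 + 0.5 + 1 + 1 + 2 + 2 + 3
= 10.5 beats


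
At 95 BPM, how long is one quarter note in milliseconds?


Step by step:
One quarter-note beat = 60000 / BPM = 60000 / 95 ms
Duration = 60000 / 95
= 631.6 ms


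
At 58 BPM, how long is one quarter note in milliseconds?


Solution.
One quarter-note beat = 60000 / BPM = 60000 / 58 ms
Duration = 60000 / 58
= 1034.5 ms


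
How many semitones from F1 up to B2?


Reasoning:
Absolute semitone position = octave×12 + chromatic position
F1: 1×12 + 5 = 17
B2: 2×12 + 11 = 35
Difference = 35 - 17 = 18
= 18 semitones


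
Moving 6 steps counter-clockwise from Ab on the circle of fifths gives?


Solution.
Each counter-clockwise step moves down a perfect 5th (= up a perfect 4th)
From Ab: Ab → Db → F#/Gb → B → E → A → D
= D


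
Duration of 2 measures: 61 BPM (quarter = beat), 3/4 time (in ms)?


Working:
Quarter-note beat duration = 60000 / 61 ms
Beats per measure (3/4) = 3
One measure = 3 × 60000 / 61 = 180000 / 61 ms
2 measures = 2 × 180000 / 61 = 360000 / 61
= 5901.6 ms


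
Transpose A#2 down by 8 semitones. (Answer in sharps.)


Working:
A#2: chromatic position 10 in octave 2 → absolute = 2×12 + 10 = 34
Transpose down 8: 34 - 8 = 26
26 = 2×12 + 2 → D in octave 2
Result = D2


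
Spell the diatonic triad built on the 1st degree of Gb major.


Step by step:
Gb major scale: Gb Ab Bb Cb Db Eb F
Diatonic triad on degree 1 stacks scale notes 1, 3, 5: Gb Bb Db
Gb→Bb = 4 semitones; Gb→Db = 7 semitones → major triad
= Gb Bb Db (major)


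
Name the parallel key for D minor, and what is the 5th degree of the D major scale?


Working:
Parallel keys share the same tonic but differ in mode
D minor → parallel is D major
D major scale: D E F# G A B C#
= D major; 5th degree = A


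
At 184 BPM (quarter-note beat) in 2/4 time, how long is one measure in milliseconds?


Working:
Quarter-note beat duration = 60000 / 184 ms
Beats per measure (2/4) = 2
One measure = 2 × 60000 / 184 = 120000 / 184 ms
= 652.2 ms


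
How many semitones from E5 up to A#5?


Solution.
Absolute semitone position = octave×12 + chromatic position
E5: 5×12 + 4 = 64
A#5: 5×12 + 10 = 70
Difference = 70 - 64 = 6
= 6 semitones


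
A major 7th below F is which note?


A 7th spans 7 letter names, so from F we land on G
A major 7th = 11 semitones below F
Spell G at that pitch: Gb
= Gb


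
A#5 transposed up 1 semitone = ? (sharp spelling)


Working:
A#5: chromatic position 10 in octave 5 → absolute = 5×12 + 10 = 70
Transpose up 1: 70 + 1 = 71
71 = 5×12 + 11 → B in octave 5
Result = B5


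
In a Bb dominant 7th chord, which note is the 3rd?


Dominant 7th chord = root + major 3rd + perfect 5th + minor 7th
Seventh chords stack in thirds, so the letter names are B-D-F-A
Root: Bb
Major 3rd above Bb: D
Perfect 5th above Bb: F
Minor 7th above Bb: Ab
The 3rd = D


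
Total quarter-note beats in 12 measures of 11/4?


Time signature 11/4: the bottom number 4 means the quarter note gets one count
The top number 11 means 11 quarter-note beats per measure
Total = 11 × 12 measures
= 132 quarter-note beats


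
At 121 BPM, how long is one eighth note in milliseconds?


One quarter-note beat = 60000 / BPM = 60000 / 121 ms
Eighth note = 1/2 × quarter note
Duration = 1/2 × 60000 / 121 = 30000 / 121
= 247.9 ms


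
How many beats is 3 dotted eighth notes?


Step by step:
Base eighth note = 1/2 beats
Dot 1 adds half the previous value: +1/4
One dotted eighth = 1/2 + 1/4 = 3/4
3 of them = 3 × 3/4 = 9/4
= 9/4 beats


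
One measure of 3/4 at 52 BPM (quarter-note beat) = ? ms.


Step by step:
Quarter-note beat duration = 60000 / 52 ms
Beats per measure (3/4) = 3
One measure = 3 × 60000 / 52 = 180000 / 52 ms
= 3461.5 ms


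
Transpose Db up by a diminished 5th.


Working:
diminished 5th: 5 letter names, 6 semitones
Letter: D + 4 → A
Pitch: Db + 6 semitones, spelled as an A → Abb
= Abb


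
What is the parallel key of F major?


Reasoning:
Parallel keys share the same tonic but differ in mode
F major → parallel is F minor
= F minor


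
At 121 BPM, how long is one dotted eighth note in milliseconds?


One quarter-note beat = 60000 / BPM = 60000 / 121 ms
Dotted eighth note = 3/4 × quarter note
Duration = 3/4 × 60000 / 121 = 45000 / 121
= 371.9 ms


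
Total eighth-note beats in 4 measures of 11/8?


Time signature 11/8: the bottom number 8 means the eighth note gets one count
The top number 11 means 11 eighth-note beats per measure
Total = 11 × 4 measures
= 44 eighth-note beats


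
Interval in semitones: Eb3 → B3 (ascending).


Working:
Absolute semitone position = octave×12 + chromatic position
Eb3: 3×12 + 3 = 39
B3: 3×12 + 11 = 47
Difference = 47 - 39 = 8
= 8 semitones


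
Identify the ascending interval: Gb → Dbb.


Reasoning:
Letter names: G → D spans 5 letter names → a 5th
Semitones: Gb → Dbb = 6 half-steps
A 5th of 6 semitones is a diminished 5th
= diminished 5th


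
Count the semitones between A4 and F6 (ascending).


Absolute semitone position = octave×12 + chromatic position
A4: 4×12 + 9 = 57
F6: 6×12 + 5 = 77
Difference = 77 - 57 = 20
= 20 semitones


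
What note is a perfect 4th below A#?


Solution.
A 4th spans 4 letter names, so from A we land on E
A perfect 4th = 5 semitones below A#
Spell E at that pitch: E#
= E#


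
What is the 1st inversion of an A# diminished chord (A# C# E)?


Let's work it out.
Root position: A# C# E
1st inversion: move root up an octave
Bass note: C#
Notes (bottom to top) = C# E A#


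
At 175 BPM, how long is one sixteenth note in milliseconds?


Reasoning:
One quarter-note beat = 60000 / BPM = 60000 / 175 ms
Sixteenth note = 1/4 × quarter note
Duration = 1/4 × 60000 / 175 = 15000 / 175
= 85.7 ms


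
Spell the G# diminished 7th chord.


Reasoning:
Diminished 7th chord = root + minor 3rd + diminished 5th + diminished 7th
Seventh chords stack in thirds, so the letter names are G-B-D-F
Root: G#
Minor 3rd above G#: B
Diminished 5th above G#: D
Diminished 7th above G#: F
Chord = G# B D F


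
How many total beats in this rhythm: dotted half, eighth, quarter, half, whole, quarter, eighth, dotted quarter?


Working:
Beat values:
  dotted half = 3 beats
  eighth = 0.5 beats
  quarter = 1 beat
  half = 2 beats
  whole = 4 beats
  quarter = 1 beat
  eighth = 0.5 beats
  dotted quarter = 1.5 beats
Sum = 3 + 0.5 + 1 + 2 + 4 + 1 + 0.5 + 1.5
= 13.5 beats


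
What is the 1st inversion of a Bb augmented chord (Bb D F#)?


Root position: Bb D F#
1st inversion: move root up an octave
Bass note: D
Notes (bottom to top) = D F# Bb


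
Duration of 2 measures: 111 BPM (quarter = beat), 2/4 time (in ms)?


Reasoning:
Quarter-note beat duration = 60000 / 111 ms
Beats per measure (2/4) = 2
One measure = 2 × 60000 / 111 = 120000 / 111 ms
2 measures = 2 × 120000 / 111 = 240000 / 111
= 2162.2 ms


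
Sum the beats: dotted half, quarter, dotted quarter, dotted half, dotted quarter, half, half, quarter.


Step by step:
Beat values:
  dotted half = 3 beats
  quarter = 1 beat
  dotted quarter = 1.5 beats
  dotted half = 3 beats
  dotted quarter = 1.5 beats
  half = 2 beats
  half = 2 beats
  quarter = 1 beat
Sum = 3 + 1 + 1.5 + 3 + 1.5 + 2 + 2 + 1
= 15 beats


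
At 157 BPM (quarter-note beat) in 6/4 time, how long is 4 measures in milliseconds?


Step by step:
Quarter-note beat duration = 60000 / 157 ms
Beats per measure (6/4) = 6
One measure = 6 × 60000 / 157 = 360000 / 157 ms
4 measures = 4 × 360000 / 157 = 1440000 / 157
= 9172.0 ms


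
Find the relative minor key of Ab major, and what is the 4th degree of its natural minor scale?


Reasoning:
The relative minor shares the major's key signature and starts on its 6th degree
6th degree = a major 6th above the tonic; a major 6th above Ab is F
→ relative minor of Ab major is F minor
F natural minor scale: F G Ab Bb C Db Eb
= F minor; 4th degree = Bb


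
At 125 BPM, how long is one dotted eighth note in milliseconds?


Working:
One quarter-note beat = 60000 / BPM = 60000 / 125 ms
Dotted eighth note = 3/4 × quarter note
Duration = 3/4 × 60000 / 125 = 45000 / 125
= 360.0 ms


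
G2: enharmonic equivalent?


Reasoning:
Enharmonic notes sound the same pitch but are spelled with different letter names
G and F## name the same pitch class
= F##2


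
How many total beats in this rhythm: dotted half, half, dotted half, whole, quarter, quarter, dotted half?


Beat values:
  dotted half = 3 beats
  half = 2 beats
  dotted half = 3 beats
  whole = 4 beats
  quarter = 1 beat
  quarter = 1 beat
  dotted half = 3 beats
Sum = 3 + 2 + 3 + 4 + 1 + 1 + 3
= 17 beats


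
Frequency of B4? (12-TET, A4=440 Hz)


Reasoning:
f = 440 × 2^(n/12) where n = semitones from A4
B4: 2 semitones from A4
f = 440 × 2^(2/12)
f = 493.88 Hz


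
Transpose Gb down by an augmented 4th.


Working:
augmented 4th: 4 letter names, 6 semitones
Letter: G - 3 → D
Pitch: Gb - 6 semitones, spelled as a D → Dbb
= Dbb


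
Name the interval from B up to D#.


Letter names: B → D spans 3 letter names → a 3rd
Semitones: B → D# = 4 half-steps
A 3rd of 4 semitones is a major 3rd
= major 3rd


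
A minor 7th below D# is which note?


Let's work it out.
A 7th spans 7 letter names, so from D we land on E
A minor 7th = 10 semitones below D#
Spell E at that pitch: E#
= E#


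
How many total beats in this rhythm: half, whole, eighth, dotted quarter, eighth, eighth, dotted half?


Solution.
Beat values:
  half = 2 beats
  whole = 4 beats
  eighth = 0.5 beats
  dotted quarter = 1.5 beats
  eighth = 0.5 beats
  eighth = 0.5 beats
  dotted half = 3 beats
Sum = 2 + 4 + 0.5 + 1.5 + 0.5 + 0.5 + 3
= 12 beats


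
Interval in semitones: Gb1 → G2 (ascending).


Let's work it out.
Absolute semitone position = octave×12 + chromatic position
Gb1: 1×12 + 6 = 18
G2: 2×12 + 7 = 31
Difference = 31 - 18 = 13
= 13 semitones


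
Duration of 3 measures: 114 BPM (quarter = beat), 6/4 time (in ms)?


Step by step:
Quarter-note beat duration = 60000 / 114 ms
Beats per measure (6/4) = 6
One measure = 6 × 60000 / 114 = 360000 / 114 ms
3 measures = 3 × 360000 / 114 = 1080000 / 114
= 9473.7 ms


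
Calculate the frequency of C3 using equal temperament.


f = 440 × 2^(n/12) where n = semitones from A4
C3: -21 semitones from A4
f = 440 × 2^(-21/12)
f = 130.81 Hz


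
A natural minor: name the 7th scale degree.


Working:
Natural minor scale pattern: W-H-W-W-H-W-W (2-1-2-2-1-2-2 semitones)
Starting from A:
  A + 2 semitones → B
  B + 1 semitone → C
  C + 2 semitones → D
  D + 2 semitones → E
  E + 1 semitone → F
  F + 2 semitones → G
  G + 2 semitones → A
Scale: A B C D E F G
Degree 7 = G


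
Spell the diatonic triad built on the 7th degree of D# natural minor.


Step by step:
D# natural minor scale: D# E# F# G# A# B C#
Diatonic triad on degree 7 stacks scale notes 7, 2, 4: C# E# G#
C#→E# = 4 semitones; C#→G# = 7 semitones → major triad
= C# E# G# (major)


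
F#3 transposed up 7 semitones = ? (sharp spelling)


Reasoning:
F#3: chromatic position 6 in octave 3 → absolute = 3×12 + 6 = 42
Transpose up 7: 42 + 7 = 49
49 = 4×12 + 1 → C# in octave 4
Result = C#4


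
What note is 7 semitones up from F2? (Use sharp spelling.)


Solution.
F2: chromatic position 5 in octave 2 → absolute = 2×12 + 5 = 29
Transpose up 7: 29 + 7 = 36
36 = 3×12 + 0 → C in octave 3
Result = C3


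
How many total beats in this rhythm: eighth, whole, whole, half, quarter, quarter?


Beat values:
  eighth = 0.5 beats
  whole = 4 beats
  whole = 4 beats
  half = 2 beats
  quarter = 1 beat
  quarter = 1 beat
Sum = 0.5 + 4 + 4 + 2 + 1 + 1
= 12.5 beats


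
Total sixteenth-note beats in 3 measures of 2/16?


Reasoning:
Time signature 2/16: the bottom number 16 means the sixteenth note gets one count
The top number 2 means 2 sixteenth-note beats per measure
Total = 2 × 3 measures
= 6 sixteenth-note beats


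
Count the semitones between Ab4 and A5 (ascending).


Reasoning:
Absolute semitone position = octave×12 + chromatic position
Ab4: 4×12 + 8 = 56
A5: 5×12 + 9 = 69
Difference = 69 - 56 = 13
= 13 semitones


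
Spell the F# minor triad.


Let's work it out.
Minor triad = root + minor 3rd (3 semitones) + perfect 5th (7 semitones)
A triad on F# stacks thirds, so the chord tones use letter names F-A-C
Root: F#
Minor 3rd above F#: A
Perfect 5th above F#: C#
Chord = F# A C#


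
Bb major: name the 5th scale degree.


Step by step:
Major scale pattern: W-W-H-W-W-W-H (2-2-1-2-2-2-1 semitones)
Starting from Bb:
  Bb + 2 semitones → C
  C + 2 semitones → D
  D + 1 semitone → Eb
  Eb + 2 semitones → F
  F + 2 semitones → G
  G + 2 semitones → A
  A + 1 semitone → Bb
Scale: Bb C D Eb F G A
Degree 5 = F


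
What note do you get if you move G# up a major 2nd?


Solution.
major 2nd: 2 letter names, 2 semitones
Letter: G + 1 → A
Pitch: G# + 2 semitones, spelled as an A → A#
= A#


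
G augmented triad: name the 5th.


Augmented triad = root + major 3rd (4 semitones) + augmented 5th (8 semitones)
A triad on G stacks thirds, so the chord tones use letter names G-B-D
Root: G
Major 3rd above G: B
Augmented 5th above G: D#
The 5th = D#


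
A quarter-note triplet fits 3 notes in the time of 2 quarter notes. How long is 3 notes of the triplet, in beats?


Triplet: 3 notes occupy the space of 2 quarter notes
Space = 2 × 1 = 2 beats
Each triplet note = 2 / 3 = 2/3 beats
3 notes = 3 × 2/3 = 2
= 2 beats


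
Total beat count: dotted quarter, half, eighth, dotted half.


Beat values:
  dotted quarter = 1.5 beats
  half = 2 beats
  eighth = 0.5 beats
  dotted half = 3 beats
Sum = 1.5 + 2 + 0.5 + 3
= 7 beats


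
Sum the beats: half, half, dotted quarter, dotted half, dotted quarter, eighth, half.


Step by step:
Beat values:
  half = 2 beats
  half = 2 beats
  dotted quarter = 1.5 beats
  dotted half = 3 beats
  dotted quarter = 1.5 beats
  eighth = 0.5 beats
  half = 2 beats
Sum = 2 + 2 + 1.5 + 3 + 1.5 + 0.5 + 2
= 12.5 beats


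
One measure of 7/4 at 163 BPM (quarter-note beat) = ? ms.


Quarter-note beat duration = 60000 / 163 ms
Beats per measure (7/4) = 7
One measure = 7 × 60000 / 163 = 420000 / 163 ms
= 2576.7 ms


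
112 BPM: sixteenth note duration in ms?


Reasoning:
One quarter-note beat = 60000 / BPM = 60000 / 112 ms
Sixteenth note = 1/4 × quarter note
Duration = 1/4 × 60000 / 112 = 15000 / 112
= 133.9 ms


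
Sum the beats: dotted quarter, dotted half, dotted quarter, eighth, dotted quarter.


Working:
Beat values:
  dotted quarter = 1.5 beats
  dotted half = 3 beats
  dotted quarter = 1.5 beats
  eighth = 0.5 beats
  dotted quarter = 1.5 beats
Sum = 1.5 + 3 + 1.5 + 0.5 + 1.5
= 8 beats


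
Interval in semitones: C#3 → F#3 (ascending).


Absolute semitone position = octave×12 + chromatic position
C#3: 3×12 + 1 = 37
F#3: 3×12 + 6 = 42
Difference = 42 - 37 = 5
= 5 semitones


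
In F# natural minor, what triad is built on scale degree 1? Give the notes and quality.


Reasoning:
F# natural minor scale: F# G# A B C# D E
Diatonic triad on degree 1 stacks scale notes 1, 3, 5: F# A C#
F#→A = 3 semitones; F#→C# = 7 semitones → minor triad
= F# A C# (minor)


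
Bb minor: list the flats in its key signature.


Flat minor keys: A(0), D(1), G(2), C(3), F(4), Bb(5), Eb(6), Ab(7)
Bb minor has 5 flats
Order of flats: Bb Eb Ab Db Gb Cb Fb → first 5: Bb, Eb, Ab, Db, Gb
= Bb, Eb, Ab, Db, Gb


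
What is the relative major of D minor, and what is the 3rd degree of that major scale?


Let's work it out.
The relative major shares the key signature and is a minor 3rd above the minor tonic
A minor 3rd above D is F
→ relative major of D minor is F major
F major scale: F G A Bb C D E
= F major; 3rd degree = A


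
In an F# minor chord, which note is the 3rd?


Minor triad = root + minor 3rd (3 semitones) + perfect 5th (7 semitones)
A triad on F# stacks thirds, so the chord tones use letter names F-A-C
Root: F#
Minor 3rd above F#: A
Perfect 5th above F#: C#
The 3rd = A


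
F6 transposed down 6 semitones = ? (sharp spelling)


Working:
F6: chromatic position 5 in octave 6 → absolute = 6×12 + 5 = 77
Transpose down 6: 77 - 6 = 71
71 = 5×12 + 11 → B in octave 5
Result = B5


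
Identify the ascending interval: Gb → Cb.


Letter names: G → C spans 4 letter names → a 4th
Semitones: Gb → Cb = 5 half-steps
A 4th of 5 semitones is a perfect 4th
= perfect 4th


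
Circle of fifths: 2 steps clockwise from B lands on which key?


Working:
Each clockwise step on the circle of fifths moves up a perfect 5th
From B: B → F#/Gb → Db
= Db


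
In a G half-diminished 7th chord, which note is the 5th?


Half-diminished 7th chord = root + minor 3rd + diminished 5th + minor 7th
Seventh chords stack in thirds, so the letter names are G-B-D-F
Root: G
Minor 3rd above G: Bb
Diminished 5th above G: Db
Minor 7th above G: F
The 5th = Db


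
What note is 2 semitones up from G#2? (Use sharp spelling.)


G#2: chromatic position 8 in octave 2 → absolute = 2×12 + 8 = 32
Transpose up 2: 32 + 2 = 34
34 = 2×12 + 10 → A# in octave 2
Result = A#2


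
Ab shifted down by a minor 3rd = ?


minor 3rd: 3 letter names, 3 semitones
Letter: A - 2 → F
Pitch: Ab - 3 semitones, spelled as an F → F
= F


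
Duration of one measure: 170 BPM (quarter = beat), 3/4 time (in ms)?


Quarter-note beat duration = 60000 / 170 ms
Beats per measure (3/4) = 3
One measure = 3 × 60000 / 170 = 180000 / 170 ms
= 1058.8 ms


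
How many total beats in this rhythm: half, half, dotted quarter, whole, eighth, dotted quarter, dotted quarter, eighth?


Step by step:
Beat values:
  half = 2 beats
  half = 2 beats
  dotted quarter = 1.5 beats
  whole = 4 beats
  eighth = 0.5 beats
  dotted quarter = 1.5 beats
  dotted quarter = 1.5 beats
  eighth = 0.5 beats
Sum = 2 + 2 + 1.5 + 4 + 0.5 + 1.5 + 1.5 + 0.5
= 13.5 beats


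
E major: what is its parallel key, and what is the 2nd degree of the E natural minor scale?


Working:
Parallel keys share the same tonic but differ in mode
E major → parallel is E minor
E natural minor scale: E F# G A B C D
= E minor; 2nd degree = F#


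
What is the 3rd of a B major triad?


Reasoning:
Major triad = root + major 3rd (4 semitones) + perfect 5th (7 semitones)
A triad on B stacks thirds, so the chord tones use letter names B-D-F
Root: B
Major 3rd above B: D#
Perfect 5th above B: F#
The 3rd = D#


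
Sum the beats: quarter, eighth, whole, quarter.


Beat values:
  quarter = 1 beat
  eighth = 0.5 beats
  whole = 4 beats
  quarter = 1 beat
Sum = 1 + 0.5 + 4 + 1
= 6.5 beats


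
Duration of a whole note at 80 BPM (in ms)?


Reasoning:
One quarter-note beat = 60000 / BPM = 60000 / 80 ms
Whole note = 4 × quarter note
Duration = 4 × 60000 / 80 = 240000 / 80
= 3000.0 ms


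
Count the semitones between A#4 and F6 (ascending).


Working:
Absolute semitone position = octave×12 + chromatic position
A#4: 4×12 + 10 = 58
F6: 6×12 + 5 = 77
Difference = 77 - 58 = 19
= 19 semitones


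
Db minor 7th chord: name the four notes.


Working:
Minor 7th chord = root + minor 3rd + perfect 5th + minor 7th
Seventh chords stack in thirds, so the letter names are D-F-A-C
Root: Db
Minor 3rd above Db: Fb
Perfect 5th above Db: Ab
Minor 7th above Db: Cb
Chord = Db Fb Ab Cb


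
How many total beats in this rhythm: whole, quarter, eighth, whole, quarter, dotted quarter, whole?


Reasoning:
Beat values:
  whole = 4 beats
  quarter = 1 beat
  eighth = 0.5 beats
  whole = 4 beats
  quarter = 1 beat
  dotted quarter = 1.5 beats
  whole = 4 beats
Sum = 4 + 1 + 0.5 + 4 + 1 + 1.5 + 4
= 16 beats


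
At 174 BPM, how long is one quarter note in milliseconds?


One quarter-note beat = 60000 / BPM = 60000 / 174 ms
Duration = 60000 / 174
= 344.8 ms


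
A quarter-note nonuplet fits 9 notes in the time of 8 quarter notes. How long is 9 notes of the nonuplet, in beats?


Reasoning:
Nonuplet: 9 notes occupy the space of 8 quarter notes
Space = 8 × 1 = 8 beats
Each nonuplet note = 8 / 9 = 8/9 beats
9 notes = 9 × 8/9 = 8
= 8 beats


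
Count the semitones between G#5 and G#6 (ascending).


Absolute semitone position = octave×12 + chromatic position
G#5: 5×12 + 8 = 68
G#6: 6×12 + 8 = 80
Difference = 80 - 68 = 12
= 12 semitones


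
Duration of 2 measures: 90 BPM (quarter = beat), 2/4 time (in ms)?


Working:
Quarter-note beat duration = 60000 / 90 ms
Beats per measure (2/4) = 2
One measure = 2 × 60000 / 90 = 120000 / 90 ms
2 measures = 2 × 120000 / 90 = 240000 / 90
= 2666.7 ms


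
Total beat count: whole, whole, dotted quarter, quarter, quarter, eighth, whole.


Solution.
Beat values:
  whole = 4 beats
  whole = 4 beats
  dotted quarter = 1.5 beats
  quarter = 1 beat
  quarter = 1 beat
  eighth = 0.5 beats
  whole = 4 beats
Sum = 4 + 4 + 1.5 + 1 + 1 + 0.5 + 4
= 16 beats


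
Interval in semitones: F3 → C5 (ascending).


Absolute semitone position = octave×12 + chromatic position
F3: 3×12 + 5 = 41
C5: 5×12 + 0 = 60
Difference = 60 - 41 = 19
= 19 semitones


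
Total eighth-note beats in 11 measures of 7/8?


Time signature 7/8: the bottom number 8 means the eighth note gets one count
The top number 7 means 7 eighth-note beats per measure
Total = 7 × 11 measures
= 77 eighth-note beats


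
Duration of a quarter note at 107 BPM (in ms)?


Let's work it out.
One quarter-note beat = 60000 / BPM = 60000 / 107 ms
Duration = 60000 / 107
= 560.7 ms


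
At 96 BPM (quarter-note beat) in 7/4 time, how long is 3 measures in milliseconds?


Quarter-note beat duration = 60000 / 96 ms
Beats per measure (7/4) = 7
One measure = 7 × 60000 / 96 = 420000 / 96 ms
3 measures = 3 × 420000 / 96 = 1260000 / 96
= 13125.0 ms


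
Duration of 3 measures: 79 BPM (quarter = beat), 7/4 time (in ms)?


Let's work it out.
Quarter-note beat duration = 60000 / 79 ms
Beats per measure (7/4) = 7
One measure = 7 × 60000 / 79 = 420000 / 79 ms
3 measures = 3 × 420000 / 79 = 1260000 / 79
= 15949.4 ms


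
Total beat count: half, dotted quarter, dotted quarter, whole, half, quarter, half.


Beat values:
  half = 2 beats
  dotted quarter = 1.5 beats
  dotted quarter = 1.5 beats
  whole = 4 beats
  half = 2 beats
  quarter = 1 beat
  half = 2 beats
Sum = 2 + 1.5 + 1.5 + 4 + 2 + 1 + 2
= 14 beats


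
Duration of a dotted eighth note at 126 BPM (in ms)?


Solution.
One quarter-note beat = 60000 / BPM = 60000 / 126 ms
Dotted eighth note = 3/4 × quarter note
Duration = 3/4 × 60000 / 126 = 45000 / 126
= 357.1 ms


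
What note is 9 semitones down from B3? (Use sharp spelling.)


Reasoning:
B3: chromatic position 11 in octave 3 → absolute = 3×12 + 11 = 47
Transpose down 9: 47 - 9 = 38
38 = 3×12 + 2 → D in octave 3
Result = D3


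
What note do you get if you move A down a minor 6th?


minor 6th: 6 letter names, 8 semitones
Letter: A - 5 → C
Pitch: A - 8 semitones, spelled as a C → C#
= C#


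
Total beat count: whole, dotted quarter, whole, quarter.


Step by step:
Beat values:
  whole = 4 beats
  dotted quarter = 1.5 beats
  whole = 4 beats
  quarter = 1 beat
Sum = 4 + 1.5 + 4 + 1
= 10.5 beats


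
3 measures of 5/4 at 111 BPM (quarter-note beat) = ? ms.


Reasoning:
Quarter-note beat duration = 60000 / 111 ms
Beats per measure (5/4) = 5
One measure = 5 × 60000 / 111 = 300000 / 111 ms
3 measures = 3 × 300000 / 111 = 900000 / 111
= 8108.1 ms


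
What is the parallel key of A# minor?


Working:
Parallel keys share the same tonic but differ in mode
A# minor → parallel is A# major
= A# major


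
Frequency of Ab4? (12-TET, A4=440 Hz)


Step by step:
f = 440 × 2^(n/12) where n = semitones from A4
Ab4: -1 semitones from A4
f = 440 × 2^(-1/12)
f = 415.30 Hz


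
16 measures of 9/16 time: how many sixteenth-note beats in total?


Time signature 9/16: the bottom number 16 means the sixteenth note gets one count
The top number 9 means 9 sixteenth-note beats per measure
Total = 9 × 16 measures
= 144 sixteenth-note beats


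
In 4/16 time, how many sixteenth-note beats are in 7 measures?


Time signature 4/16: the bottom number 16 means the sixteenth note gets one count
The top number 4 means 4 sixteenth-note beats per measure
Total = 4 × 7 measures
= 28 sixteenth-note beats


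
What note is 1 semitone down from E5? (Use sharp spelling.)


Let's work it out.
E5: chromatic position 4 in octave 5 → absolute = 5×12 + 4 = 64
Transpose down 1: 64 - 1 = 63
63 = 5×12 + 3 → D# in octave 5
Result = D#5


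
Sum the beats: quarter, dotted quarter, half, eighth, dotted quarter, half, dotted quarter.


Solution.
Beat values:
  quarter = 1 beat
  dotted quarter = 1.5 beats
  half = 2 beats
  eighth = 0.5 beats
  dotted quarter = 1.5 beats
  half = 2 beats
  dotted quarter = 1.5 beats
Sum = 1 + 1.5 + 2 + 0.5 + 1.5 + 2 + 1.5
= 10 beats


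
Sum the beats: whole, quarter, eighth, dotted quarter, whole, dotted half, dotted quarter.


Solution.
Beat values:
  whole = 4 beats
  quarter = 1 beat
  eighth = 0.5 beats
  dotted quarter = 1.5 beats
  whole = 4 beats
  dotted half = 3 beats
  dotted quarter = 1.5 beats
Sum = 4 + 1 + 0.5 + 1.5 + 4 + 3 + 1.5
= 15.5 beats


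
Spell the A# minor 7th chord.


Step by step:
Minor 7th chord = root + minor 3rd + perfect 5th + minor 7th
Seventh chords stack in thirds, so the letter names are A-C-E-G
Root: A#
Minor 3rd above A#: C#
Perfect 5th above A#: E#
Minor 7th above A#: G#
Chord = A# C# E# G#


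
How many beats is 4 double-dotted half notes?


Let's work it out.
Base half note = 2 beats
Dot 1 adds half the previous value: +1
Dot 2 adds half the previous value: +1/2
One double-dotted half = 2 + 1 + 1/2 = 7/2
4 of them = 4 × 7/2 = 14
= 14 beats


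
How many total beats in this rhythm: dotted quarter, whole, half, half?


Step by step:
Beat values:
  dotted quarter = 1.5 beats
  whole = 4 beats
  half = 2 beats
  half = 2 beats
Sum = 1.5 + 4 + 2 + 2
= 9.5 beats


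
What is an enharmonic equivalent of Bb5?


Step by step:
Enharmonic notes sound the same pitch but are spelled with different letter names
Bb and A# name the same pitch class
= A#5


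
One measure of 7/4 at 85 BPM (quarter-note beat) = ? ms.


Reasoning:
Quarter-note beat duration = 60000 / 85 ms
Beats per measure (7/4) = 7
One measure = 7 × 60000 / 85 = 420000 / 85 ms
= 4941.2 ms


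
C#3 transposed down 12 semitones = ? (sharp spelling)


Reasoning:
C#3: chromatic position 1 in octave 3 → absolute = 3×12 + 1 = 37
Transpose down 12: 37 - 12 = 25
25 = 2×12 + 1 → C# in octave 2
Result = C#2


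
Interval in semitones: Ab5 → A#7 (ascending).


Solution.
Absolute semitone position = octave×12 + chromatic position
Ab5: 5×12 + 8 = 68
A#7: 7×12 + 10 = 94
Difference = 94 - 68 = 26
= 26 semitones


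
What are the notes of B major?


Step by step:
Major scale pattern: W-W-H-W-W-W-H (2-2-1-2-2-2-1 semitones)
Starting from B:
  B + 2 semitones → C#
  C# + 2 semitones → D#
  D# + 1 semitone → E
  E + 2 semitones → F#
  F# + 2 semitones → G#
  G# + 2 semitones → A#
  A# + 1 semitone → B
Scale = B C# D# E F# G# A#


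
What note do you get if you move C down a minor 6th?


minor 6th: 6 letter names, 8 semitones
Letter: C - 5 → E
Pitch: C - 8 semitones, spelled as an E → E
= E


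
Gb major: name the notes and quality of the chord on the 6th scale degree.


Gb major scale: Gb Ab Bb Cb Db Eb F
Diatonic triad on degree 6 stacks scale notes 6, 1, 3: Eb Gb Bb
Eb→Gb = 3 semitones; Eb→Bb = 7 semitones → minor triad
= Eb Gb Bb (minor)


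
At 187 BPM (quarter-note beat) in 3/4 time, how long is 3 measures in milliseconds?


Reasoning:
Quarter-note beat duration = 60000 / 187 ms
Beats per measure (3/4) = 3
One measure = 3 × 60000 / 187 = 180000 / 187 ms
3 measures = 3 × 180000 / 187 = 540000 / 187
= 2887.7 ms


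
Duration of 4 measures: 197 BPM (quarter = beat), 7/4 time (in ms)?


Reasoning:
Quarter-note beat duration = 60000 / 197 ms
Beats per measure (7/4) = 7
One measure = 7 × 60000 / 197 = 420000 / 197 ms
4 measures = 4 × 420000 / 197 = 1680000 / 197
= 8527.9 ms


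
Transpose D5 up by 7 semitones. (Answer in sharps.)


Solution.
D5: chromatic position 2 in octave 5 → absolute = 5×12 + 2 = 62
Transpose up 7: 62 + 7 = 69
69 = 5×12 + 9 → A in octave 5
Result = A5


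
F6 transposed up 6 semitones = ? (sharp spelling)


Step by step:
F6: chromatic position 5 in octave 6 → absolute = 6×12 + 5 = 77
Transpose up 6: 77 + 6 = 83
83 = 6×12 + 11 → B in octave 6
Result = B6


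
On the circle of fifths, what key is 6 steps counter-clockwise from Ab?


Let's work it out.
Each counter-clockwise step moves down a perfect 5th (= up a perfect 4th)
From Ab: Ab → Db → F#/Gb → B → E → A → D
= D


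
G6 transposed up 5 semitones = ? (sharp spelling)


Working:
G6: chromatic position 7 in octave 6 → absolute = 6×12 + 7 = 79
Transpose up 5: 79 + 5 = 84
84 = 7×12 + 0 → C in octave 7
Result = C7


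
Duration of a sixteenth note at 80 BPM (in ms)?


Let's work it out.
One quarter-note beat = 60000 / BPM = 60000 / 80 ms
Sixteenth note = 1/4 × quarter note
Duration = 1/4 × 60000 / 80 = 15000 / 80
= 187.5 ms


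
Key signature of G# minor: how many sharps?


Let's work it out.
Sharp minor keys follow the circle of fifths: A(0), E(1), B(2), F#(3), C#(4), G#(5), D#(6), A#(7)
G# minor has 5 sharps
Order of sharps: F# C# G# D# A# E# B# → first 5: F#, C#, G#, D#, A#
= 5 sharps


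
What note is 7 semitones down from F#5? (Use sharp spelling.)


F#5: chromatic position 6 in octave 5 → absolute = 5×12 + 6 = 66
Transpose down 7: 66 - 7 = 59
59 = 4×12 + 11 → B in octave 4
Result = B4


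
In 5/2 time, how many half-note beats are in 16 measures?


Time signature 5/2: the bottom number 2 means the half note gets one count
The top number 5 means 5 half-note beats per measure
Total = 5 × 16 measures
= 80 half-note beats


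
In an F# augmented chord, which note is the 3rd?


Reasoning:
Augmented triad = root + major 3rd (4 semitones) + augmented 5th (8 semitones)
A triad on F# stacks thirds, so the chord tones use letter names F-A-C
Root: F#
Major 3rd above F#: A#
Augmented 5th above F#: C##
The 3rd = A#


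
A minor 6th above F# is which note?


Let's work it out.
A 6th spans 6 letter names, so from F we land on D
A minor 6th = 8 semitones above F#
Spell D at that pitch: D
= D


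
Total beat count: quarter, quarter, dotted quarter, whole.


Solution.
Beat values:
  quarter = 1 beat
  quarter = 1 beat
  dotted quarter = 1.5 beats
  whole = 4 beats
Sum = 1 + 1 + 1.5 + 4
= 7.5 beats


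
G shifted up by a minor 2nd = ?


Step by step:
minor 2nd: 2 letter names, 1 semitones
Letter: G + 1 → A
Pitch: G + 1 semitones, spelled as an A → Ab
= Ab


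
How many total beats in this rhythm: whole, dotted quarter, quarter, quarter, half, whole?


Working:
Beat values:
  whole = 4 beats
  dotted quarter = 1.5 beats
  quarter = 1 beat
  quarter = 1 beat
  half = 2 beats
  whole = 4 beats
Sum = 4 + 1.5 + 1 + 1 + 2 + 4
= 13.5 beats


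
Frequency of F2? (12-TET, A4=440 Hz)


Step by step:
f = 440 × 2^(n/12) where n = semitones from A4
F2: -28 semitones from A4
f = 440 × 2^(-28/12)
f = 87.31 Hz


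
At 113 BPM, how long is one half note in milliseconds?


Solution.
One quarter-note beat = 60000 / BPM = 60000 / 113 ms
Half note = 2 × quarter note
Duration = 2 × 60000 / 113 = 120000 / 113
= 1061.9 ms


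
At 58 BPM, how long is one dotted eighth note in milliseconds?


One quarter-note beat = 60000 / BPM = 60000 / 58 ms
Dotted eighth note = 3/4 × quarter note
Duration = 3/4 × 60000 / 58 = 45000 / 58
= 775.9 ms


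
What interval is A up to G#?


Step by step:
Letter names: A → G spans 7 letter names → a 7th
Semitones: A → G# = 11 half-steps
A 7th of 11 semitones is a major 7th
= major 7th


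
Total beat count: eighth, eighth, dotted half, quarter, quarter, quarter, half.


Beat values:
  eighth = 0.5 beats
  eighth = 0.5 beats
  dotted half = 3 beats
  quarter = 1 beat
  quarter = 1 beat
  quarter = 1 beat
  half = 2 beats
Sum = 0.5 + 0.5 + 3 + 1 + 1 + 1 + 2
= 9 beats


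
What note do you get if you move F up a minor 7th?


Step by step:
minor 7th: 7 letter names, 10 semitones
Letter: F + 6 → E
Pitch: F + 10 semitones, spelled as an E → Eb
= Eb


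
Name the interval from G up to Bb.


Step by step:
Letter names: G → B spans 3 letter names → a 3rd
Semitones: G → Bb = 3 half-steps
A 3rd of 3 semitones is a minor 3rd
= minor 3rd


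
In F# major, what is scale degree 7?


Reasoning:
Major scale pattern: W-W-H-W-W-W-H (2-2-1-2-2-2-1 semitones)
Starting from F#:
  F# + 2 semitones → G#
  G# + 2 semitones → A#
  A# + 1 semitone → B
  B + 2 semitones → C#
  C# + 2 semitones → D#
  D# + 2 semitones → E#
  E# + 1 semitone → F#
Scale: F# G# A# B C# D# E#
Degree 7 = E#


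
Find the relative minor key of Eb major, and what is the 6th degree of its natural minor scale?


Working:
The relative minor shares the major's key signature and starts on its 6th degree
6th degree = a major 6th above the tonic; a major 6th above Eb is C
→ relative minor of Eb major is C minor
C natural minor scale: C D Eb F G Ab Bb
= C minor; 6th degree = Ab


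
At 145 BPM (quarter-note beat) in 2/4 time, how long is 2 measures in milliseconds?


Quarter-note beat duration = 60000 / 145 ms
Beats per measure (2/4) = 2
One measure = 2 × 60000 / 145 = 120000 / 145 ms
2 measures = 2 × 120000 / 145 = 240000 / 145
= 1655.2 ms


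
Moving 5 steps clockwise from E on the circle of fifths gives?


Step by step:
Each clockwise step on the circle of fifths moves up a perfect 5th
From E: E → B → F#/Gb → Db → Ab → Eb
= Eb
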